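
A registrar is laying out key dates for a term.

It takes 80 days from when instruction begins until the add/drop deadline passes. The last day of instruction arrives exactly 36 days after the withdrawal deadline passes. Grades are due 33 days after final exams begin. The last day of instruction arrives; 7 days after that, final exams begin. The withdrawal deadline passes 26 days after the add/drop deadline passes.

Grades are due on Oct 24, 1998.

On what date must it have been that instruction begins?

Grades are due: Oct 24, 1998.
Final exams begin: Oct 24, 1998 − 33 days = Sep 21, 1998.
The last day of instruction arrives: Sep 21, 1998 − 7 days = Sep 14, 1998.
The withdrawal deadline passes: Sep 14, 1998 − 36 days = Aug 9, 1998.
The add/drop deadline passes: Aug 9, 1998 − 26 days = Jul 14, 1998.
Instruction begins: Jul 14, 1998 − 80 days = Apr 25, 1998.

Apr 25, 1998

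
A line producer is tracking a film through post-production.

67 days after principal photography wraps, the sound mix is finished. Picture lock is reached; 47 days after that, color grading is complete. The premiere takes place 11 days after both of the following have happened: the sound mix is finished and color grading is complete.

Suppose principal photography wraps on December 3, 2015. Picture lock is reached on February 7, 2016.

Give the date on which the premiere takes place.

April 5, 2016

Principal photography wraps: Dec 3, 2015.
The sound mix is finished: Dec 3, 2015 + 67 days = Feb 8, 2016.
Picture lock is reached: Feb 7, 2016.
Color grading is complete: Feb 7, 2016 + 47 days = Mar 25, 2016.
Both prerequisites met — the sound mix is finished (Feb 8, 2016), color grading is complete (Mar 25, 2016); the later is Mar 25, 2016.
The premiere takes place: Mar 25, 2016 + 11 days = Apr 5, 2016.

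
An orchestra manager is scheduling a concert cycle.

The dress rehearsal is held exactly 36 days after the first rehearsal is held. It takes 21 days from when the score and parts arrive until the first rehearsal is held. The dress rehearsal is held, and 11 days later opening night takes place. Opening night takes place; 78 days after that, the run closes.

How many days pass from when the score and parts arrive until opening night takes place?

Causal path: the score and parts arrive → the first rehearsal is held → the dress rehearsal is held → opening night takes place.
Total delay along the path: 21 + 36 + 11 = 68 days.

68 days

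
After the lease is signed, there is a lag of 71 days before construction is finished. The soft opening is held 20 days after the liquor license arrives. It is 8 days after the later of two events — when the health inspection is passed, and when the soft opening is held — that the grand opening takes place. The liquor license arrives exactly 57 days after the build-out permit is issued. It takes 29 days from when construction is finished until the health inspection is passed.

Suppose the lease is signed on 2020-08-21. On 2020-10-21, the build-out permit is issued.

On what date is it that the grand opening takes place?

The lease is signed: Aug 21, 2020.
Construction is finished: Aug 21, 2020 + 71 days = Oct 31, 2020.
The health inspection is passed: Oct 31, 2020 + 29 days = Nov 29, 2020.
The build-out permit is issued: Oct 21, 2020.
The liquor license arrives: Oct 21, 2020 + 57 days = Dec 17, 2020.
The soft opening is held: Dec 17, 2020 + 20 days = Jan 6, 2021.
Both prerequisites met — the health inspection is passed (Nov 29, 2020), the soft opening is held (Jan 6, 2021); the later is Jan 6, 2021.
The grand opening takes place: Jan 6, 2021 + 8 days = Jan 14, 2021.

2021-01-14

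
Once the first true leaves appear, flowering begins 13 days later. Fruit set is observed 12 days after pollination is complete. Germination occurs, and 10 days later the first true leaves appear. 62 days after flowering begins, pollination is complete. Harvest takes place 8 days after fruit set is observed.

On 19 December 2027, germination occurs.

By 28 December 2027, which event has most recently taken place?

Germination occurs: Dec 19, 2027.
The first true leaves appear: Dec 19, 2027 + 10 days = Dec 29, 2027.
Flowering begins: Dec 29, 2027 + 13 days = Jan 11, 2028.
Pollination is complete: Jan 11, 2028 + 62 days = Mar 13, 2028.
Fruit set is observed: Mar 13, 2028 + 12 days = Mar 25, 2028.
Harvest takes place: Mar 25, 2028 + 8 days = Apr 2, 2028.
Dec 28, 2027 falls between when germination occurs (Dec 19, 2027) and when the first true leaves appear (Dec 29, 2027).

Germination occurs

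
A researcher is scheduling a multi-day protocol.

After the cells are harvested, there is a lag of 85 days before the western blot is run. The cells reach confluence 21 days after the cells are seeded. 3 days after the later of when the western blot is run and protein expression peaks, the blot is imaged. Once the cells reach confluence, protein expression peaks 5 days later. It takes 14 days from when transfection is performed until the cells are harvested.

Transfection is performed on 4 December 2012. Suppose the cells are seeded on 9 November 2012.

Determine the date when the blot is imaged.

Transfection is performed: Dec 4, 2012.
The cells are harvested: Dec 4, 2012 + 14 days = Dec 18, 2012.
The western blot is run: Dec 18, 2012 + 85 days = Mar 13, 2013.
The cells are seeded: Nov 9, 2012.
The cells reach confluence: Nov 9, 2012 + 21 days = Nov 30, 2012.
Protein expression peaks: Nov 30, 2012 + 5 days = Dec 5, 2012.
Both prerequisites met — the western blot is run (Mar 13, 2013), protein expression peaks (Dec 5, 2012); the later is Mar 13, 2013.
The blot is imaged: Mar 13, 2013 + 3 days = Mar 16, 2013.

16 March 2013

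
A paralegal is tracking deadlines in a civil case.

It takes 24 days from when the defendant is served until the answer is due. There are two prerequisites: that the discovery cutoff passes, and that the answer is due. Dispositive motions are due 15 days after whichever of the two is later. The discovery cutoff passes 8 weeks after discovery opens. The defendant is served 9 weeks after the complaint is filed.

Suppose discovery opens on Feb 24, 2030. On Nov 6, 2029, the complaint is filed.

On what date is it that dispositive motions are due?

May 6, 2030

Discovery opens: Feb 24, 2030.
The discovery cutoff passes: Feb 24, 2030 + 8 weeks = Apr 21, 2030.
The complaint is filed: Nov 6, 2029.
The defendant is served: Nov 6, 2029 + 9 weeks = Jan 8, 2030.
The answer is due: Jan 8, 2030 + 24 days = Feb 1, 2030.
Both prerequisites met — the discovery cutoff passes (Apr 21, 2030), the answer is due (Feb 1, 2030); the later is Apr 21, 2030.
Dispositive motions are due: Apr 21, 2030 + 15 days = May 6, 2030.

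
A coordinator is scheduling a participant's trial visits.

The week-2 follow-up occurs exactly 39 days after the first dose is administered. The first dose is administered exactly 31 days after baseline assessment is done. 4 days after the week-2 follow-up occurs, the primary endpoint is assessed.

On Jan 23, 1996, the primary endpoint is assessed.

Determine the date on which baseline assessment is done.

Nov 10, 1995

The primary endpoint is assessed: Jan 23, 1996.
The week-2 follow-up occurs: Jan 23, 1996 − 4 days = Jan 19, 1996.
The first dose is administered: Jan 19, 1996 − 39 days = Dec 11, 1995.
Baseline assessment is done: Dec 11, 1995 − 31 days = Nov 10, 1995.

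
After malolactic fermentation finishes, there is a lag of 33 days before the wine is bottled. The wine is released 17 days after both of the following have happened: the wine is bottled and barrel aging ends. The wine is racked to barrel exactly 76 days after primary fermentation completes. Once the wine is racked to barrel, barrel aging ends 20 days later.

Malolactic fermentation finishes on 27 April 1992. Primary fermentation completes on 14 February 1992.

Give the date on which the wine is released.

Malolactic fermentation finishes: Apr 27, 1992.
The wine is bottled: Apr 27, 1992 + 33 days = May 30, 1992.
Primary fermentation completes: Feb 14, 1992.
The wine is racked to barrel: Feb 14, 1992 + 76 days = Apr 30, 1992.
Barrel aging ends: Apr 30, 1992 + 20 days = May 20, 1992.
Both prerequisites met — the wine is bottled (May 30, 1992), barrel aging ends (May 20, 1992); the later is May 30, 1992.
The wine is released: May 30, 1992 + 17 days = Jun 16, 1992.

16 June 1992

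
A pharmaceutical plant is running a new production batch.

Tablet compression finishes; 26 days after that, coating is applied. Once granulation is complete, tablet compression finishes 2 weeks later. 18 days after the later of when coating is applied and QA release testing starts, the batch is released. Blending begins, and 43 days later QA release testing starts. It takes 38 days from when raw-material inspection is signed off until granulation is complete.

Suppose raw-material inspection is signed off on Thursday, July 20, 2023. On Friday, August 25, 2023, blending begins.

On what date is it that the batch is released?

Wednesday, October 25, 2023

Raw-material inspection is signed off: Jul 20, 2023.
Granulation is complete: Jul 20, 2023 + 38 days = Aug 27, 2023.
Tablet compression finishes: Aug 27, 2023 + 2 weeks = Sep 10, 2023.
Coating is applied: Sep 10, 2023 + 26 days = Oct 6, 2023.
Blending begins: Aug 25, 2023.
QA release testing starts: Aug 25, 2023 + 43 days = Oct 7, 2023.
Both prerequisites met — coating is applied (Oct 6, 2023), QA release testing starts (Oct 7, 2023); the later is Oct 7, 2023.
The batch is released: Oct 7, 2023 + 18 days = Oct 25, 2023.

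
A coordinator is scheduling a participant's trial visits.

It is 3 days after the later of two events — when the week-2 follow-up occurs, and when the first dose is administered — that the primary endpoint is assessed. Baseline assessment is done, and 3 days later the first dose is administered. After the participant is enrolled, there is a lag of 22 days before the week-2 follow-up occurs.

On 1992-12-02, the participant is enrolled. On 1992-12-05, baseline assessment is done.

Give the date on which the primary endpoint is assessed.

1992-12-27

The participant is enrolled: Dec 2, 1992.
The week-2 follow-up occurs: Dec 2, 1992 + 22 days = Dec 24, 1992.
Baseline assessment is done: Dec 5, 1992.
The first dose is administered: Dec 5, 1992 + 3 days = Dec 8, 1992.
Both prerequisites met — the week-2 follow-up occurs (Dec 24, 1992), the first dose is administered (Dec 8, 1992); the later is Dec 24, 1992.
The primary endpoint is assessed: Dec 24, 1992 + 3 days = Dec 27, 1992.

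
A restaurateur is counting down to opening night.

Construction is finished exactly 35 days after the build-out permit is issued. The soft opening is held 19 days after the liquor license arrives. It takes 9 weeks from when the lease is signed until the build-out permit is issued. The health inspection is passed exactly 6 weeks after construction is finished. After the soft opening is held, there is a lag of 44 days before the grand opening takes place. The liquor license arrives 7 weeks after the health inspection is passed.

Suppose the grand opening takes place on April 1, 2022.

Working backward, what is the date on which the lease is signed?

July 23, 2021

The grand opening takes place: Apr 1, 2022.
The soft opening is held: Apr 1, 2022 − 44 days = Feb 16, 2022.
The liquor license arrives: Feb 16, 2022 − 19 days = Jan 28, 2022.
The health inspection is passed: Jan 28, 2022 − 7 weeks = Dec 10, 2021.
Construction is finished: Dec 10, 2021 − 6 weeks = Oct 29, 2021.
The build-out permit is issued: Oct 29, 2021 − 35 days = Sep 24, 2021.
The lease is signed: Sep 24, 2021 − 9 weeks = Jul 23, 2021.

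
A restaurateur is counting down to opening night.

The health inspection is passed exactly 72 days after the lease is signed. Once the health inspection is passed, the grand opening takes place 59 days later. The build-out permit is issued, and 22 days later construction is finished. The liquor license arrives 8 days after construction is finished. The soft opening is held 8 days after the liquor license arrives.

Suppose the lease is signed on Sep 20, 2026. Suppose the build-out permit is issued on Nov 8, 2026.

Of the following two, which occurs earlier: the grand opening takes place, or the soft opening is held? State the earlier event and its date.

The soft opening is held — Dec 16, 2026

The lease is signed: Sep 20, 2026.
The health inspection is passed: Sep 20, 2026 + 72 days = Dec 1, 2026.
The grand opening takes place: Dec 1, 2026 + 59 days = Jan 29, 2027.
The build-out permit is issued: Nov 8, 2026.
Construction is finished: Nov 8, 2026 + 22 days = Nov 30, 2026.
The liquor license arrives: Nov 30, 2026 + 8 days = Dec 8, 2026.
The soft opening is held: Dec 8, 2026 + 8 days = Dec 16, 2026.
Comparing: the grand opening takes place on Jan 29, 2027 vs the soft opening is held on Dec 16, 2026. Earlier: the soft opening is held.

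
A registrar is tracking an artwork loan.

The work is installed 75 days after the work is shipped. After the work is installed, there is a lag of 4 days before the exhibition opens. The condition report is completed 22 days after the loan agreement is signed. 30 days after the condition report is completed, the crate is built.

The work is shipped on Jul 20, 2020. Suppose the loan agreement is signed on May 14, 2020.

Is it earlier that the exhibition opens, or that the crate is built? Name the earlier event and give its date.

The crate is built — Jul 5, 2020

The work is shipped: Jul 20, 2020.
The work is installed: Jul 20, 2020 + 75 days = Oct 3, 2020.
The exhibition opens: Oct 3, 2020 + 4 days = Oct 7, 2020.
The loan agreement is signed: May 14, 2020.
The condition report is completed: May 14, 2020 + 22 days = Jun 5, 2020.
The crate is built: Jun 5, 2020 + 30 days = Jul 5, 2020.
Comparing: the exhibition opens on Oct 7, 2020 vs the crate is built on Jul 5, 2020. Earlier: the crate is built.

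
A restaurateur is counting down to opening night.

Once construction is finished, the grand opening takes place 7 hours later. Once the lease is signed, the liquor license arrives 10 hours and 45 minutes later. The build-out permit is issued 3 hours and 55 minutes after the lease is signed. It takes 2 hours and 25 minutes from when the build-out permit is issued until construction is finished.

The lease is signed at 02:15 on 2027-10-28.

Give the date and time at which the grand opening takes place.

15:35 on 2027-10-28

The lease is signed: 02:15 Oct 28, 2027.
The build-out permit is issued: 02:15 Oct 28, 2027 + 3h55m = 06:10 Oct 28, 2027.
Construction is finished: 06:10 Oct 28, 2027 + 2h25m = 08:35 Oct 28, 2027.
The grand opening takes place: 08:35 Oct 28, 2027 + 7h = 15:35 Oct 28, 2027.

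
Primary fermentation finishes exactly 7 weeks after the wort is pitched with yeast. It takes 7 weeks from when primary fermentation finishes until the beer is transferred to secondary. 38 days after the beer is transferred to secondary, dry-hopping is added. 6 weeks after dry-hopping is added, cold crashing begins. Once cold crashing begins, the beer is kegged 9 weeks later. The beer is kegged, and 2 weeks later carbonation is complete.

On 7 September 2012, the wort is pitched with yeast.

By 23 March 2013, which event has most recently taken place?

Cold crashing begins

The wort is pitched with yeast: Sep 7, 2012.
Primary fermentation finishes: Sep 7, 2012 + 7 weeks = Oct 26, 2012.
The beer is transferred to secondary: Oct 26, 2012 + 7 weeks = Dec 14, 2012.
Dry-hopping is added: Dec 14, 2012 + 38 days = Jan 21, 2013.
Cold crashing begins: Jan 21, 2013 + 6 weeks = Mar 4, 2013.
The beer is kegged: Mar 4, 2013 + 9 weeks = May 6, 2013.
Carbonation is complete: May 6, 2013 + 2 weeks = May 20, 2013.
Mar 23, 2013 falls between when cold crashing begins (Mar 4, 2013) and when the beer is kegged (May 6, 2013).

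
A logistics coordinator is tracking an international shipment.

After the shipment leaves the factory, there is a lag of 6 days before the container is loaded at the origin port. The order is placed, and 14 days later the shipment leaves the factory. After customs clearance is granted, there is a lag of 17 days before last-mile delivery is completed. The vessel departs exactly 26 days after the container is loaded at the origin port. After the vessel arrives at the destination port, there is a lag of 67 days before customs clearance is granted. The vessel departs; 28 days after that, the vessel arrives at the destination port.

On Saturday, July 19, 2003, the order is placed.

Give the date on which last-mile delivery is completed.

The order is placed: Jul 19, 2003.
The shipment leaves the factory: Jul 19, 2003 + 14 days = Aug 2, 2003.
The container is loaded at the origin port: Aug 2, 2003 + 6 days = Aug 8, 2003.
The vessel departs: Aug 8, 2003 + 26 days = Sep 3, 2003.
The vessel arrives at the destination port: Sep 3, 2003 + 28 days = Oct 1, 2003.
Customs clearance is granted: Oct 1, 2003 + 67 days = Dec 7, 2003.
Last-mile delivery is completed: Dec 7, 2003 + 17 days = Dec 24, 2003.

Wednesday, December 24, 2003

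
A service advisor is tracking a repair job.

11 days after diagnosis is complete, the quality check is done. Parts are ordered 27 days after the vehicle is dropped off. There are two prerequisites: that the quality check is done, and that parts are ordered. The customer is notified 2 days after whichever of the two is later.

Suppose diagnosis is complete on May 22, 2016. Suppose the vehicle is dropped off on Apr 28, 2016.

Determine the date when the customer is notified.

Diagnosis is complete: May 22, 2016.
The quality check is done: May 22, 2016 + 11 days = Jun 2, 2016.
The vehicle is dropped off: Apr 28, 2016.
Parts are ordered: Apr 28, 2016 + 27 days = May 25, 2016.
Both prerequisites met — the quality check is done (Jun 2, 2016), parts are ordered (May 25, 2016); the later is Jun 2, 2016.
The customer is notified: Jun 2, 2016 + 2 days = Jun 4, 2016.

Jun 4, 2016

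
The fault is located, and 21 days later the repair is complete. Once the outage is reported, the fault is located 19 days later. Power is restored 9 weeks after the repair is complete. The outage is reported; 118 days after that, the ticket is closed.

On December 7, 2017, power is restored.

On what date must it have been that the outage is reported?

Power is restored: Dec 7, 2017.
The repair is complete: Dec 7, 2017 − 9 weeks = Oct 5, 2017.
The fault is located: Oct 5, 2017 − 21 days = Sep 14, 2017.
The outage is reported: Sep 14, 2017 − 19 days = Aug 26, 2017.

August 26, 2017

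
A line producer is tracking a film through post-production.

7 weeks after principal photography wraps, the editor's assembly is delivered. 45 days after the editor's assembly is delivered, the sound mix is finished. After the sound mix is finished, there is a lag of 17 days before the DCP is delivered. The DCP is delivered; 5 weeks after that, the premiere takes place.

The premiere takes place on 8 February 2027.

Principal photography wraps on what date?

15 September 2026

The premiere takes place: Feb 8, 2027.
The DCP is delivered: Feb 8, 2027 − 5 weeks = Jan 4, 2027.
The sound mix is finished: Jan 4, 2027 − 17 days = Dec 18, 2026.
The editor's assembly is delivered: Dec 18, 2026 − 45 days = Nov 3, 2026.
Principal photography wraps: Nov 3, 2026 − 7 weeks = Sep 15, 2026.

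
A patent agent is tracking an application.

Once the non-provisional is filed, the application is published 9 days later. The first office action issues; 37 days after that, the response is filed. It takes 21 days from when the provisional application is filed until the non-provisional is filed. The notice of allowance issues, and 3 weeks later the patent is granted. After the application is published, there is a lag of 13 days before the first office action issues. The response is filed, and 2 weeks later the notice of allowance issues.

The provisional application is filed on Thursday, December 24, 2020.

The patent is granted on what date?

The provisional application is filed: Dec 24, 2020.
The non-provisional is filed: Dec 24, 2020 + 21 days = Jan 14, 2021.
The application is published: Jan 14, 2021 + 9 days = Jan 23, 2021.
The first office action issues: Jan 23, 2021 + 13 days = Feb 5, 2021.
The response is filed: Feb 5, 2021 + 37 days = Mar 14, 2021.
The notice of allowance issues: Mar 14, 2021 + 2 weeks = Mar 28, 2021.
The patent is granted: Mar 28, 2021 + 3 weeks = Apr 18, 2021.

Sunday, April 18, 2021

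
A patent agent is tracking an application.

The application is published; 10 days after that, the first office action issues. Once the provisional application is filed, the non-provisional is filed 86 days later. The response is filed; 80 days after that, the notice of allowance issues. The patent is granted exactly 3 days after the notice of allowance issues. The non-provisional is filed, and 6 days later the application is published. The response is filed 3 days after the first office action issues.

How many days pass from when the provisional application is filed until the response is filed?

105 days

Causal path: the provisional application is filed → the non-provisional is filed → the application is published → the first office action issues → the response is filed.
Total delay along the path: 86 + 6 + 10 + 3 = 105 days.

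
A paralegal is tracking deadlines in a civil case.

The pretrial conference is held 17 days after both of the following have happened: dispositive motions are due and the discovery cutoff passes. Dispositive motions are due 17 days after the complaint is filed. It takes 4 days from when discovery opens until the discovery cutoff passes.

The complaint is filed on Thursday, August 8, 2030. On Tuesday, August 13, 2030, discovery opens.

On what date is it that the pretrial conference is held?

Wednesday, September 11, 2030

The complaint is filed: Aug 8, 2030.
Dispositive motions are due: Aug 8, 2030 + 17 days = Aug 25, 2030.
Discovery opens: Aug 13, 2030.
The discovery cutoff passes: Aug 13, 2030 + 4 days = Aug 17, 2030.
Both prerequisites met — dispositive motions are due (Aug 25, 2030), the discovery cutoff passes (Aug 17, 2030); the later is Aug 25, 2030.
The pretrial conference is held: Aug 25, 2030 + 17 days = Sep 11, 2030.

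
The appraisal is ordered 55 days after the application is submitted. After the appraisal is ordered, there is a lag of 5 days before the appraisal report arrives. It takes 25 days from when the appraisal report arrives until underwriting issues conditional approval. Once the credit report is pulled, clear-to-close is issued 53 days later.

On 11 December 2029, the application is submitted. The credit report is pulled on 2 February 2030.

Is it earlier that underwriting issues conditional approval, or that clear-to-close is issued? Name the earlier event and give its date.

The application is submitted: Dec 11, 2029.
The appraisal is ordered: Dec 11, 2029 + 55 days = Feb 4, 2030.
The appraisal report arrives: Feb 4, 2030 + 5 days = Feb 9, 2030.
Underwriting issues conditional approval: Feb 9, 2030 + 25 days = Mar 6, 2030.
The credit report is pulled: Feb 2, 2030.
Clear-to-close is issued: Feb 2, 2030 + 53 days = Mar 27, 2030.
Comparing: underwriting issues conditional approval on Mar 6, 2030 vs clear-to-close is issued on Mar 27, 2030. Earlier: underwriting issues conditional approval.

Underwriting issues conditional approval — 6 March 2030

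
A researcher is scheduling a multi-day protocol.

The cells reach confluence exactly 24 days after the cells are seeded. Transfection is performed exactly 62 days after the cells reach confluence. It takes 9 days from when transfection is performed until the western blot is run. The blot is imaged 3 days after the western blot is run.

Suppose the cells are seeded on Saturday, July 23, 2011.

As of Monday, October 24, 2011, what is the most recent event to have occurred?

Transfection is performed

The cells are seeded: Jul 23, 2011.
The cells reach confluence: Jul 23, 2011 + 24 days = Aug 16, 2011.
Transfection is performed: Aug 16, 2011 + 62 days = Oct 17, 2011.
The western blot is run: Oct 17, 2011 + 9 days = Oct 26, 2011.
The blot is imaged: Oct 26, 2011 + 3 days = Oct 29, 2011.
Oct 24, 2011 falls between when transfection is performed (Oct 17, 2011) and when the western blot is run (Oct 26, 2011).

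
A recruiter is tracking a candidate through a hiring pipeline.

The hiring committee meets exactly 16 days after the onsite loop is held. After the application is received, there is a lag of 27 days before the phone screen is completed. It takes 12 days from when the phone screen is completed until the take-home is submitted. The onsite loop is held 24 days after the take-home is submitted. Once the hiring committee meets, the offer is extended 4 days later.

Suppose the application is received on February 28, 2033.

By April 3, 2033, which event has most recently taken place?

The phone screen is completed

The application is received: Feb 28, 2033.
The phone screen is completed: Feb 28, 2033 + 27 days = Mar 27, 2033.
The take-home is submitted: Mar 27, 2033 + 12 days = Apr 8, 2033.
The onsite loop is held: Apr 8, 2033 + 24 days = May 2, 2033.
The hiring committee meets: May 2, 2033 + 16 days = May 18, 2033.
The offer is extended: May 18, 2033 + 4 days = May 22, 2033.
Apr 3, 2033 falls between when the phone screen is completed (Mar 27, 2033) and when the take-home is submitted (Apr 8, 2033).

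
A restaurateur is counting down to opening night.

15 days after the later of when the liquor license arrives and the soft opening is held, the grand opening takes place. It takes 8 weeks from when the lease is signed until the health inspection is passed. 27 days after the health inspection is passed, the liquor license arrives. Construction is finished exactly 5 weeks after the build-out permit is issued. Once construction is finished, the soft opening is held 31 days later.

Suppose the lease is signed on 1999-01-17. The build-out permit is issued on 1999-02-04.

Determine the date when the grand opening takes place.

The lease is signed: Jan 17, 1999.
The health inspection is passed: Jan 17, 1999 + 8 weeks = Mar 14, 1999.
The liquor license arrives: Mar 14, 1999 + 27 days = Apr 10, 1999.
The build-out permit is issued: Feb 4, 1999.
Construction is finished: Feb 4, 1999 + 5 weeks = Mar 11, 1999.
The soft opening is held: Mar 11, 1999 + 31 days = Apr 11, 1999.
Both prerequisites met — the liquor license arrives (Apr 10, 1999), the soft opening is held (Apr 11, 1999); the later is Apr 11, 1999.
The grand opening takes place: Apr 11, 1999 + 15 days = Apr 26, 1999.

1999-04-26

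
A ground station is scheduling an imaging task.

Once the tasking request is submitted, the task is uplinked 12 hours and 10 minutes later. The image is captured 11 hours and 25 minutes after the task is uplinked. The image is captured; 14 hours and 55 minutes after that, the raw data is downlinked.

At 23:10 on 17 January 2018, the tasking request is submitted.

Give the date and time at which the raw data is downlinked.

13:40 on 19 January 2018

The tasking request is submitted: 23:10 Jan 17, 2018.
The task is uplinked: 23:10 Jan 17, 2018 + 12h10m = 11:20 Jan 18, 2018.
The image is captured: 11:20 Jan 18, 2018 + 11h25m = 22:45 Jan 18, 2018.
The raw data is downlinked: 22:45 Jan 18, 2018 + 14h55m = 13:40 Jan 19, 2018.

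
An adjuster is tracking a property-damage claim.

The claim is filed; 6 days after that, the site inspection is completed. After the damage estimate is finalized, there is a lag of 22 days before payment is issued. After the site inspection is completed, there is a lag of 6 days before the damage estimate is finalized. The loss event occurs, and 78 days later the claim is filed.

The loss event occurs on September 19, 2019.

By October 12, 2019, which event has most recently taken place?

The loss event occurs

The loss event occurs: Sep 19, 2019.
The claim is filed: Sep 19, 2019 + 78 days = Dec 6, 2019.
The site inspection is completed: Dec 6, 2019 + 6 days = Dec 12, 2019.
The damage estimate is finalized: Dec 12, 2019 + 6 days = Dec 18, 2019.
Payment is issued: Dec 18, 2019 + 22 days = Jan 9, 2020.
Oct 12, 2019 falls between when the loss event occurs (Sep 19, 2019) and when the claim is filed (Dec 6, 2019).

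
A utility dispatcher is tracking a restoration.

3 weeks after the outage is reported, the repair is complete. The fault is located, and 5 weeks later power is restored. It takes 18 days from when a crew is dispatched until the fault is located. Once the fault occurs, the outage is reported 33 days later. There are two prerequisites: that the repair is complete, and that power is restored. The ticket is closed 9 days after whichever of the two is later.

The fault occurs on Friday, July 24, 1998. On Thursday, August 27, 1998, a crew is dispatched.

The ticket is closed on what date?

Wednesday, October 28, 1998

The fault occurs: Jul 24, 1998.
The outage is reported: Jul 24, 1998 + 33 days = Aug 26, 1998.
The repair is complete: Aug 26, 1998 + 3 weeks = Sep 16, 1998.
A crew is dispatched: Aug 27, 1998.
The fault is located: Aug 27, 1998 + 18 days = Sep 14, 1998.
Power is restored: Sep 14, 1998 + 5 weeks = Oct 19, 1998.
Both prerequisites met — the repair is complete (Sep 16, 1998), power is restored (Oct 19, 1998); the later is Oct 19, 1998.
The ticket is closed: Oct 19, 1998 + 9 days = Oct 28, 1998.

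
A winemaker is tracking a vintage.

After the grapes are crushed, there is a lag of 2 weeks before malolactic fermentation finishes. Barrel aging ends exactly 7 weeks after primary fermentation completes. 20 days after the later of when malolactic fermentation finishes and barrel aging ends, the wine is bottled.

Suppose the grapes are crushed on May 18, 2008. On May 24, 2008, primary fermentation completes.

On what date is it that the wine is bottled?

August 1, 2008

The grapes are crushed: May 18, 2008.
Malolactic fermentation finishes: May 18, 2008 + 2 weeks = Jun 1, 2008.
Primary fermentation completes: May 24, 2008.
Barrel aging ends: May 24, 2008 + 7 weeks = Jul 12, 2008.
Both prerequisites met — malolactic fermentation finishes (Jun 1, 2008), barrel aging ends (Jul 12, 2008); the later is Jul 12, 2008.
The wine is bottled: Jul 12, 2008 + 20 days = Aug 1, 2008.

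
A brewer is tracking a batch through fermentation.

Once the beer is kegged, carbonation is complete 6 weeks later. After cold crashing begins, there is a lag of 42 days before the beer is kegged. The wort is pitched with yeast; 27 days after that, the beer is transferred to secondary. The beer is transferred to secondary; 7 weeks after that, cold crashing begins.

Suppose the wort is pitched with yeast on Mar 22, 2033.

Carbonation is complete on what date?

Aug 29, 2033

The wort is pitched with yeast: Mar 22, 2033.
The beer is transferred to secondary: Mar 22, 2033 + 27 days = Apr 18, 2033.
Cold crashing begins: Apr 18, 2033 + 7 weeks = Jun 6, 2033.
The beer is kegged: Jun 6, 2033 + 42 days = Jul 18, 2033.
Carbonation is complete: Jul 18, 2033 + 6 weeks = Aug 29, 2033.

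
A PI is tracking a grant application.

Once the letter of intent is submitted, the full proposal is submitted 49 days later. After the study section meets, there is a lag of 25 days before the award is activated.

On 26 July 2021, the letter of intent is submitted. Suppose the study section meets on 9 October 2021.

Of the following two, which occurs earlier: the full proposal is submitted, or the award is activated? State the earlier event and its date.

The full proposal is submitted — 13 September 2021

The letter of intent is submitted: Jul 26, 2021.
The full proposal is submitted: Jul 26, 2021 + 49 days = Sep 13, 2021.
The study section meets: Oct 9, 2021.
The award is activated: Oct 9, 2021 + 25 days = Nov 3, 2021.
Comparing: the full proposal is submitted on Sep 13, 2021 vs the award is activated on Nov 3, 2021. Earlier: the full proposal is submitted.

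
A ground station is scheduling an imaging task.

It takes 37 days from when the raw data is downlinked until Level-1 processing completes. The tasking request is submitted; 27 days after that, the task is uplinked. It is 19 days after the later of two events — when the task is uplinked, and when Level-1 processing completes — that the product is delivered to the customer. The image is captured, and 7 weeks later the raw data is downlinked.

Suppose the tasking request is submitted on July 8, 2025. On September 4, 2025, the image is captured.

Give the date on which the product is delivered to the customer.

The tasking request is submitted: Jul 8, 2025.
The task is uplinked: Jul 8, 2025 + 27 days = Aug 4, 2025.
The image is captured: Sep 4, 2025.
The raw data is downlinked: Sep 4, 2025 + 7 weeks = Oct 23, 2025.
Level-1 processing completes: Oct 23, 2025 + 37 days = Nov 29, 2025.
Both prerequisites met — the task is uplinked (Aug 4, 2025), Level-1 processing completes (Nov 29, 2025); the later is Nov 29, 2025.
The product is delivered to the customer: Nov 29, 2025 + 19 days = Dec 18, 2025.

December 18, 2025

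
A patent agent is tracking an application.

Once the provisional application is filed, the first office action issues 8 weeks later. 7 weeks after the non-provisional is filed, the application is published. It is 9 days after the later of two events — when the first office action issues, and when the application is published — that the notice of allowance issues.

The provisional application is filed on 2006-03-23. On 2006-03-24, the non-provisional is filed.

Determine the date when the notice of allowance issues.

The provisional application is filed: Mar 23, 2006.
The first office action issues: Mar 23, 2006 + 8 weeks = May 18, 2006.
The non-provisional is filed: Mar 24, 2006.
The application is published: Mar 24, 2006 + 7 weeks = May 12, 2006.
Both prerequisites met — the first office action issues (May 18, 2006), the application is published (May 12, 2006); the later is May 18, 2006.
The notice of allowance issues: May 18, 2006 + 9 days = May 27, 2006.

2006-05-27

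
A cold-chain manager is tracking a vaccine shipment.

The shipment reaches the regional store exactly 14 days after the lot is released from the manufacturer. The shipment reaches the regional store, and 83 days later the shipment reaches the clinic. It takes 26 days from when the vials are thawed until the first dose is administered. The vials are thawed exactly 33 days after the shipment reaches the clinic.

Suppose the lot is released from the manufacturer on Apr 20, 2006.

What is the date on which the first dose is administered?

Sep 23, 2006

The lot is released from the manufacturer: Apr 20, 2006.
The shipment reaches the regional store: Apr 20, 2006 + 14 days = May 4, 2006.
The shipment reaches the clinic: May 4, 2006 + 83 days = Jul 26, 2006.
The vials are thawed: Jul 26, 2006 + 33 days = Aug 28, 2006.
The first dose is administered: Aug 28, 2006 + 26 days = Sep 23, 2006.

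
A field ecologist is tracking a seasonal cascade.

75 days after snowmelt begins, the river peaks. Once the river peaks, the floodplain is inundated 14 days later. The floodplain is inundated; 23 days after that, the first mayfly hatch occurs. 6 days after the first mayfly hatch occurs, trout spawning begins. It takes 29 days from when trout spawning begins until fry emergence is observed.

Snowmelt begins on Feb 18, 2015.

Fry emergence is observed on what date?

Snowmelt begins: Feb 18, 2015.
The river peaks: Feb 18, 2015 + 75 days = May 4, 2015.
The floodplain is inundated: May 4, 2015 + 14 days = May 18, 2015.
The first mayfly hatch occurs: May 18, 2015 + 23 days = Jun 10, 2015.
Trout spawning begins: Jun 10, 2015 + 6 days = Jun 16, 2015.
Fry emergence is observed: Jun 16, 2015 + 29 days = Jul 15, 2015.

Jul 15, 2015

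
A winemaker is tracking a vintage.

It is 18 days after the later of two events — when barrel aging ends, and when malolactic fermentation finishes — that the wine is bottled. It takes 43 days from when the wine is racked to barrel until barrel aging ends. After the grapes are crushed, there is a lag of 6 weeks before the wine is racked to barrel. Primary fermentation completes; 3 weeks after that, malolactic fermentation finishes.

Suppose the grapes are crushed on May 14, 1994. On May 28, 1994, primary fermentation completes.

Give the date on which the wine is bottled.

Aug 25, 1994

The grapes are crushed: May 14, 1994.
The wine is racked to barrel: May 14, 1994 + 6 weeks = Jun 25, 1994.
Barrel aging ends: Jun 25, 1994 + 43 days = Aug 7, 1994.
Primary fermentation completes: May 28, 1994.
Malolactic fermentation finishes: May 28, 1994 + 3 weeks = Jun 18, 1994.
Both prerequisites met — barrel aging ends (Aug 7, 1994), malolactic fermentation finishes (Jun 18, 1994); the later is Aug 7, 1994.
The wine is bottled: Aug 7, 1994 + 18 days = Aug 25, 1994.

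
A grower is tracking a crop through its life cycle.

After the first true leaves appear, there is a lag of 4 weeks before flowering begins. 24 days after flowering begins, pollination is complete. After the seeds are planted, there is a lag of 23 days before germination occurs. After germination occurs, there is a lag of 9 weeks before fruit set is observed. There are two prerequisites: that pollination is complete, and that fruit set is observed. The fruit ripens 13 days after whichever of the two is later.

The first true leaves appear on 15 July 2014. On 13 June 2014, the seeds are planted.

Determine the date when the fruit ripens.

The first true leaves appear: Jul 15, 2014.
Flowering begins: Jul 15, 2014 + 4 weeks = Aug 12, 2014.
Pollination is complete: Aug 12, 2014 + 24 days = Sep 5, 2014.
The seeds are planted: Jun 13, 2014.
Germination occurs: Jun 13, 2014 + 23 days = Jul 6, 2014.
Fruit set is observed: Jul 6, 2014 + 9 weeks = Sep 7, 2014.
Both prerequisites met — pollination is complete (Sep 5, 2014), fruit set is observed (Sep 7, 2014); the later is Sep 7, 2014.
The fruit ripens: Sep 7, 2014 + 13 days = Sep 20, 2014.

20 September 2014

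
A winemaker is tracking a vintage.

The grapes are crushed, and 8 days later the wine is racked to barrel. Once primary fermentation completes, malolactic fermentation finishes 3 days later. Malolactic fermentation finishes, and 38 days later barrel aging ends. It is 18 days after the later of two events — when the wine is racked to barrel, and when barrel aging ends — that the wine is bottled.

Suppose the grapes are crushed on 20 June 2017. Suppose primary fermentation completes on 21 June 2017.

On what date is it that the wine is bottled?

The grapes are crushed: Jun 20, 2017.
The wine is racked to barrel: Jun 20, 2017 + 8 days = Jun 28, 2017.
Primary fermentation completes: Jun 21, 2017.
Malolactic fermentation finishes: Jun 21, 2017 + 3 days = Jun 24, 2017.
Barrel aging ends: Jun 24, 2017 + 38 days = Aug 1, 2017.
Both prerequisites met — the wine is racked to barrel (Jun 28, 2017), barrel aging ends (Aug 1, 2017); the later is Aug 1, 2017.
The wine is bottled: Aug 1, 2017 + 18 days = Aug 19, 2017.

19 August 2017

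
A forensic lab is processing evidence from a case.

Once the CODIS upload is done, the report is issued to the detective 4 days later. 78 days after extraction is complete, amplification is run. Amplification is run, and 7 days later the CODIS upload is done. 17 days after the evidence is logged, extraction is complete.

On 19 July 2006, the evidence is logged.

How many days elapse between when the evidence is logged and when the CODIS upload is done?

Causal path: the evidence is logged → extraction is complete → amplification is run → the CODIS upload is done.
Total delay along the path: 17 + 78 + 7 = 102 days.

102 days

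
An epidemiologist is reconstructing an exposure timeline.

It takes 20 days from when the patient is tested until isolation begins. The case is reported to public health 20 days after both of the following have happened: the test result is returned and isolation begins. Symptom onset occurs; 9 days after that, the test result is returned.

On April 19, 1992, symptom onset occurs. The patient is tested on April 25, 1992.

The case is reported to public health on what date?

Symptom onset occurs: Apr 19, 1992.
The test result is returned: Apr 19, 1992 + 9 days = Apr 28, 1992.
The patient is tested: Apr 25, 1992.
Isolation begins: Apr 25, 1992 + 20 days = May 15, 1992.
Both prerequisites met — the test result is returned (Apr 28, 1992), isolation begins (May 15, 1992); the later is May 15, 1992.
The case is reported to public health: May 15, 1992 + 20 days = Jun 4, 1992.

June 4, 1992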